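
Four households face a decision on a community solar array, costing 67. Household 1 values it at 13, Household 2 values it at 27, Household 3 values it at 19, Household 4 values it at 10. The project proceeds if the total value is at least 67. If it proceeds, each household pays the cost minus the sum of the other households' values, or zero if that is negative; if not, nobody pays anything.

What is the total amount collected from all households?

61

Total value 69 ≥ cost 67, so it is built.
Household 1: others sum to 56; max(0, 67 - 56) = 11.
Household 2: others sum to 42; max(0, 67 - 42) = 25.
Household 3: others sum to 50; max(0, 67 - 50) = 17.
Household 4: others sum to 59; max(0, 67 - 59) = 8.
Total collected = 11 + 25 + 17 + 8 = 61.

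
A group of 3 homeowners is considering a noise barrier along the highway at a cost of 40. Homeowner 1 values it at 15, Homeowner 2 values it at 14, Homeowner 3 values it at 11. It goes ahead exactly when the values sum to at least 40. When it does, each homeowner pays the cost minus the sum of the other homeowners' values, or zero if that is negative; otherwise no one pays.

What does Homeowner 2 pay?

Total value 40 ≥ cost 40, so the project is built.
The other homeowners' values sum to 26.
Cost minus that sum is 40 - 26 = 14.

14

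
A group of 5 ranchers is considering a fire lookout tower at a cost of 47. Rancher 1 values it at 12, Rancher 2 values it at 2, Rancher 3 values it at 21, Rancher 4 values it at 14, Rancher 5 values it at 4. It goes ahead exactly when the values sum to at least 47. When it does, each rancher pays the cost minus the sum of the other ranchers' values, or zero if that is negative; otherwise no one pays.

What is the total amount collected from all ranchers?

Total value 53 ≥ cost 47, so it is built.
Rancher 1: others sum to 41; max(0, 47 - 41) = 6.
Rancher 2: others sum to 51; max(0, 47 - 51) = 0.
Rancher 3: others sum to 32; max(0, 47 - 32) = 15.
Rancher 4: others sum to 39; max(0, 47 - 39) = 8.
Rancher 5: others sum to 49; max(0, 47 - 49) = 0.
Total collected = 6 + 0 + 15 + 8 + 0 = 29.

29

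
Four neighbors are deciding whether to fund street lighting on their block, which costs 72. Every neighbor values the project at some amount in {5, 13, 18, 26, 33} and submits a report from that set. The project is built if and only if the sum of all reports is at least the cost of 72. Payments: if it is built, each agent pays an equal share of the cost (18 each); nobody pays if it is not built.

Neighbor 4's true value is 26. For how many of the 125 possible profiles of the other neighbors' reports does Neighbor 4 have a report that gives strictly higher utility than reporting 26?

Others report (5, 5, 33): truth gives 0; report 33 gives 8 > 0. Violating.
Others report (5, 13, 26): truth gives 0; report 33 gives 8 > 0. Violating.
Others report (5, 18, 18): truth gives 0; report 33 gives 8 > 0. Violating.
Others report (5, 26, 13): truth gives 0; report 33 gives 8 > 0. Violating.
Others report (5, 5, 5): truth gives 0; no alternative beats it.
Others report (5, 5, 13): truth gives 0; no alternative beats it.
(Checking all 125 profiles: 16 have a profitable deviation, 109 do not.)

16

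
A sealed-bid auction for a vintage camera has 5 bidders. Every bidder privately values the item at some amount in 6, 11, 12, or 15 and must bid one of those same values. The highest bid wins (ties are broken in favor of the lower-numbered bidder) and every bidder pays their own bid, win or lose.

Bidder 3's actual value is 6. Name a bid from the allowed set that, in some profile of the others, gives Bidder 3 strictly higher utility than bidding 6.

11

Suppose Bidder 1 bids 6, Bidder 2 bids 6, Bidder 4 bids 6 and Bidder 5 bids 6.
Bid 6: loses but pays 6, utility -6.
Bid 11: wins, pays 11, utility 6 - 11 = -5.
So bidding 11 beats truth here (-5 > -6).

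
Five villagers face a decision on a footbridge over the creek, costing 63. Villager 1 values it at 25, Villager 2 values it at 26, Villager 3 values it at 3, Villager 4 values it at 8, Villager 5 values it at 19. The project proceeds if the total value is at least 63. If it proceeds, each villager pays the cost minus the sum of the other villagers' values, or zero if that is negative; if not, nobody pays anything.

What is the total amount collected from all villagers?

Total value 81 ≥ cost 63, so it is built.
Villager 1: others sum to 56; max(0, 63 - 56) = 7.
Villager 2: others sum to 55; max(0, 63 - 55) = 8.
Villager 3: others sum to 78; max(0, 63 - 78) = 0.
Villager 4: others sum to 73; max(0, 63 - 73) = 0.
Villager 5: others sum to 62; max(0, 63 - 62) = 1.
Total collected = 7 + 8 + 0 + 0 + 1 = 16.

16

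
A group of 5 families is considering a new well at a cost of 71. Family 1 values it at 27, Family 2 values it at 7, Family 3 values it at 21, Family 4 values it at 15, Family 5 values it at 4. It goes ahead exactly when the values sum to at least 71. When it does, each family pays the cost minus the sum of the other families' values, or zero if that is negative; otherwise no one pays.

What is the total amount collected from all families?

59

Total value 74 ≥ cost 71, so it is built.
Family 1: others sum to 47; max(0, 71 - 47) = 24.
Family 2: others sum to 67; max(0, 71 - 67) = 4.
Family 3: others sum to 53; max(0, 71 - 53) = 18.
Family 4: others sum to 59; max(0, 71 - 59) = 12.
Family 5: others sum to 70; max(0, 71 - 70) = 1.
Total collected = 24 + 4 + 18 + 12 + 1 = 59.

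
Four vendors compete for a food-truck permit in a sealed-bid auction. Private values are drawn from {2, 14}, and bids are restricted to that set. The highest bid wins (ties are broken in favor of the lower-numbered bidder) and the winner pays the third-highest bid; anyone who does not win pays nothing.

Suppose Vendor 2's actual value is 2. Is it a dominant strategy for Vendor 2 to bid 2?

Yes

Check each profile of the others' bids and compare truth against every alternative bid.
Others bid (2, 14, 14): truth gives 0, best alternative gives -12.
Others bid (2, 2, 2): truth gives 0, best alternative gives 0.
Others bid (2, 2, 14): truth gives 0, best alternative gives 0.
Others bid (2, 14, 2): truth gives 0, best alternative gives 0.
Others bid (14, 2, 2): truth gives 0, best alternative gives 0.
Others bid (14, 2, 14): truth gives 0, best alternative gives 0.
(Remaining 2 profiles checked similarly; truth is weakly best in each.)
In every case the truthful bid is at least as good as any alternative, so it is a dominant strategy.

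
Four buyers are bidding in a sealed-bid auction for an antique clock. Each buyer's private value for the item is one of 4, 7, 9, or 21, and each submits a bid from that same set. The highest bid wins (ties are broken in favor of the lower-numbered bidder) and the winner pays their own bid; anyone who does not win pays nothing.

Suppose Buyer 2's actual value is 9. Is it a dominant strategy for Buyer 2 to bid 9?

No

Consider the case where Buyer 1 bids 4, Buyer 3 bids 4 and Buyer 4 bids 4.
Truthful bid 9: wins, pays 9, utility 9 - 9 = 0.
Bid 7 instead: wins, pays 7, utility 9 - 7 = 2.
Since 2 > 0, bidding 7 is strictly better here, so truthful bidding is not dominant.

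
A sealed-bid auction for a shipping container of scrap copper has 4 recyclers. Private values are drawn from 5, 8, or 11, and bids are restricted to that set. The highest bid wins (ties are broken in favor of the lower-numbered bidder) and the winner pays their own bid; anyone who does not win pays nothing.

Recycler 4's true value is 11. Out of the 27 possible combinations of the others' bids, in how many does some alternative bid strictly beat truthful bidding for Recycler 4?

Others bid (5, 5, 5): truth gives 0; bid 8 gives 3 > 0. Violating.
Others bid (5, 5, 8): truth gives 0; no alternative beats it.
Others bid (5, 5, 11): truth gives 0; no alternative beats it.
(Checking all 27 profiles: 1 has a profitable deviation, 26 do not.)

1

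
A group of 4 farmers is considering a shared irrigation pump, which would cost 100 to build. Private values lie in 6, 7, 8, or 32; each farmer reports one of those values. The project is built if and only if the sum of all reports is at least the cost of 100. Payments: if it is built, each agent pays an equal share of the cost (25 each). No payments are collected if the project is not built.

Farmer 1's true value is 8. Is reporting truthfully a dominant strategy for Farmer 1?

Check each profile of the others' reports and compare truth against every alternative report.
Others report (32, 32, 32): truth gives -17, best alternative gives -17.
Others report (6, 6, 6): truth gives 0, best alternative gives 0.
Others report (6, 6, 7): truth gives 0, best alternative gives 0.
Others report (6, 6, 8): truth gives 0, best alternative gives 0.
Others report (6, 6, 32): truth gives 0, best alternative gives 0.
Others report (6, 7, 6): truth gives 0, best alternative gives 0.
(Remaining 58 profiles checked similarly; truth is weakly best in each.)
In every case the truthful report is at least as good as any alternative, so it is a dominant strategy.

Yes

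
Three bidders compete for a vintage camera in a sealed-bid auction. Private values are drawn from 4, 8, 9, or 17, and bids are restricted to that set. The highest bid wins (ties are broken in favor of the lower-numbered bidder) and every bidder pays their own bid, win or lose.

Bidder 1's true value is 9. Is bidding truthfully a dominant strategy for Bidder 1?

No

Consider the case where Bidder 2 bids 4 and Bidder 3 bids 4.
Truthful bid 9: wins, pays 9, utility 9 - 9 = 0.
Bid 4 instead: wins, pays 4, utility 9 - 4 = 5.
Since 5 > 0, bidding 4 is strictly better here, so truthful bidding is not dominant.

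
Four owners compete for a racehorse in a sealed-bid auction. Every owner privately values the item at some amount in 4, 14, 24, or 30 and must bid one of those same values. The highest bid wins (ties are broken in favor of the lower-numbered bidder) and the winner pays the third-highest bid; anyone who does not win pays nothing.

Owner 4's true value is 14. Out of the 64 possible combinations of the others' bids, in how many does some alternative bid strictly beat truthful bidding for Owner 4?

Others bid (4, 4, 14): truth gives 0; bid 24 gives 10 > 0. Violating.
Others bid (4, 4, 24): truth gives 0; bid 30 gives 10 > 0. Violating.
Others bid (4, 14, 4): truth gives 0; bid 24 gives 10 > 0. Violating.
Others bid (4, 24, 4): truth gives 0; bid 30 gives 10 > 0. Violating.
Others bid (4, 4, 4): truth gives 10; no alternative beats it.
Others bid (4, 4, 30): truth gives 0; no alternative beats it.
(Checking all 64 profiles: 6 have a profitable deviation, 58 do not.)

6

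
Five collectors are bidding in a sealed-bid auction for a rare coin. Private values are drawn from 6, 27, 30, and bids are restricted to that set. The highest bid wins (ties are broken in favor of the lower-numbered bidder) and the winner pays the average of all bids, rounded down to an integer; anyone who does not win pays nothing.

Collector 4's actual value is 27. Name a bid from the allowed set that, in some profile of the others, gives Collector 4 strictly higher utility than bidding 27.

Suppose Collector 1 bids 6, Collector 2 bids 6, Collector 3 bids 6 and Collector 5 bids 30.
Bid 27: loses, pays 0, utility 0.
Bid 30: wins, pays 15, utility 27 - 15 = 12.
So bidding 30 beats truth here (12 > 0).

30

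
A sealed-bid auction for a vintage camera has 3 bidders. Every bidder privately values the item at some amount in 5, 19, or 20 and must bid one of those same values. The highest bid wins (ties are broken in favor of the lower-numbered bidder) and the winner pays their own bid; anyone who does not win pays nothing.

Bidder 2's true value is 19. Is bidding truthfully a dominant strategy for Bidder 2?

Yes

Check each profile of the others' bids and compare truth against every alternative bid.
Others bid (5, 5): truth gives 0, best alternative gives 0.
Others bid (5, 19): truth gives 0, best alternative gives 0.
Others bid (5, 20): truth gives 0, best alternative gives 0.
Others bid (19, 5): truth gives 0, best alternative gives 0.
Others bid (19, 19): truth gives 0, best alternative gives 0.
Others bid (19, 20): truth gives 0, best alternative gives 0.
(Remaining 3 profiles checked similarly; truth is weakly best in each.)
In every case the truthful bid is at least as good as any alternative, so it is a dominant strategy.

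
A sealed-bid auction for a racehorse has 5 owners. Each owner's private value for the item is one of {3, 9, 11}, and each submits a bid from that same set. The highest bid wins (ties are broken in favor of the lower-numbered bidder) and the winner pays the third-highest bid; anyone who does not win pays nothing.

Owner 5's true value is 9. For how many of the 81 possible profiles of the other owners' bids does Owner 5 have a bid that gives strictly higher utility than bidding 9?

4

Others bid (3, 3, 3, 9): truth gives 0; bid 11 gives 6 > 0. Violating.
Others bid (3, 3, 9, 3): truth gives 0; bid 11 gives 6 > 0. Violating.
Others bid (3, 9, 3, 3): truth gives 0; bid 11 gives 6 > 0. Violating.
Others bid (9, 3, 3, 3): truth gives 0; bid 11 gives 6 > 0. Violating.
Others bid (3, 3, 3, 3): truth gives 6; no alternative beats it.
Others bid (3, 3, 3, 11): truth gives 0; no alternative beats it.
(Checking all 81 profiles: 4 have a profitable deviation, 77 do not.)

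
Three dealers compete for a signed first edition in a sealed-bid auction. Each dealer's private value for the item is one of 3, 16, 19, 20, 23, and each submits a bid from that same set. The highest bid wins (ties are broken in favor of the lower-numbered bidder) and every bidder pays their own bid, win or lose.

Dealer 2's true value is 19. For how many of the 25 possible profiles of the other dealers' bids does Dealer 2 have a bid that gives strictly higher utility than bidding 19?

21

Others bid (3, 3): truth gives 0; bid 16 gives 3 > 0. Violating.
Others bid (3, 16): truth gives 0; bid 16 gives 3 > 0. Violating.
Others bid (3, 20): truth gives -19; bid 20 gives -1 > -19. Violating.
Others bid (3, 23): truth gives -19; bid 3 gives -3 > -19. Violating.
Others bid (3, 19): truth gives 0; no alternative beats it.
Others bid (16, 3): truth gives 0; no alternative beats it.
(Checking all 25 profiles: 21 have a profitable deviation, 4 do not.)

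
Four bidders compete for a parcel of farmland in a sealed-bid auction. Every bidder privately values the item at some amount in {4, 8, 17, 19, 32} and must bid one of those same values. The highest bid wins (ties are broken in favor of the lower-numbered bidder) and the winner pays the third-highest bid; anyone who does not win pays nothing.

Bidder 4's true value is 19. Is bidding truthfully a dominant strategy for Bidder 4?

No

Consider the case where Bidder 1 bids 4, Bidder 2 bids 4 and Bidder 3 bids 19.
Truthful bid 19: loses, pays 0, utility 0.
Bid 32 instead: wins, pays 4, utility 19 - 4 = 15.
Since 15 > 0, bidding 32 is strictly better here, so truthful bidding is not dominant.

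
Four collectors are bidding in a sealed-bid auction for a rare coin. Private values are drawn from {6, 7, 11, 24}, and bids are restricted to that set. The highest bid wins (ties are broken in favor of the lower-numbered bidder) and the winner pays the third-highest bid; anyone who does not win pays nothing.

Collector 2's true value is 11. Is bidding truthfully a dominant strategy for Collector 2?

No

Consider the case where Collector 1 bids 6, Collector 3 bids 6 and Collector 4 bids 24.
Truthful bid 11: loses, pays 0, utility 0.
Bid 24 instead: wins, pays 6, utility 11 - 6 = 5.
Since 5 > 0, bidding 24 is strictly better here, so truthful bidding is not dominant.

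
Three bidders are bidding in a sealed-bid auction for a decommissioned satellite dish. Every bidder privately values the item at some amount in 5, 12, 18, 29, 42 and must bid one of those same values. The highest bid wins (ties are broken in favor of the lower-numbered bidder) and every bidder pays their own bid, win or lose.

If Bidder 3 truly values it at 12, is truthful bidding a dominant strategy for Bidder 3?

No

Consider the case where Bidder 1 bids 5 and Bidder 2 bids 12.
Truthful bid 12: loses but pays 12, utility -12.
Bid 5 instead: loses but pays 5, utility -5.
Since -5 > -12, bidding 5 is strictly better here, so truthful bidding is not dominant.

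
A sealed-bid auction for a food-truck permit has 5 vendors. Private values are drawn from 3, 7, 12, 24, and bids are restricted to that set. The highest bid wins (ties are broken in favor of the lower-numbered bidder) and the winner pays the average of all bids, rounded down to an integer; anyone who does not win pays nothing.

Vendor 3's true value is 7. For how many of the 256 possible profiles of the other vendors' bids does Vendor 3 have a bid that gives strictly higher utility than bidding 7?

9

Others bid (3, 3, 3, 12): truth gives 0; bid 12 gives 1 > 0. Violating.
Others bid (3, 3, 12, 3): truth gives 0; bid 12 gives 1 > 0. Violating.
Others bid (3, 7, 3, 3): truth gives 0; bid 12 gives 2 > 0. Violating.
Others bid (3, 7, 3, 7): truth gives 0; bid 12 gives 1 > 0. Violating.
Others bid (3, 3, 3, 3): truth gives 4; no alternative beats it.
Others bid (3, 3, 3, 7): truth gives 3; no alternative beats it.
(Checking all 256 profiles: 9 have a profitable deviation, 247 do not.)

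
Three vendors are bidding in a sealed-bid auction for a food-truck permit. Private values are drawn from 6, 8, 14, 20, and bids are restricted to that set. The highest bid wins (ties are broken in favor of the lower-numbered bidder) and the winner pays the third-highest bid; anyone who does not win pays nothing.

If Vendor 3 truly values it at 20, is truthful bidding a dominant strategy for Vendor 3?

Yes

Check each profile of the others' bids and compare truth against every alternative bid.
Others bid (6, 14): truth gives 14, best alternative gives 0.
Others bid (14, 6): truth gives 14, best alternative gives 0.
Others bid (8, 14): truth gives 12, best alternative gives 0.
Others bid (14, 8): truth gives 12, best alternative gives 0.
Others bid (14, 14): truth gives 6, best alternative gives 0.
Others bid (6, 6): truth gives 14, best alternative gives 14.
(Remaining 10 profiles checked similarly; truth is weakly best in each.)
In every case the truthful bid is at least as good as any alternative, so it is a dominant strategy.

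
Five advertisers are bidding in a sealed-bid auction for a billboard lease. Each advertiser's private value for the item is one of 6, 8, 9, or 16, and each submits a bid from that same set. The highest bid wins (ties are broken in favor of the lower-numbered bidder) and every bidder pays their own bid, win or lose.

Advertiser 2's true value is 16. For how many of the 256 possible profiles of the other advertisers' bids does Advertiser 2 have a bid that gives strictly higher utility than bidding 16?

Others bid (6, 6, 6, 6): truth gives 0; bid 8 gives 8 > 0. Violating.
Others bid (6, 6, 6, 8): truth gives 0; bid 8 gives 8 > 0. Violating.
Others bid (6, 6, 6, 9): truth gives 0; bid 9 gives 7 > 0. Violating.
Others bid (6, 6, 8, 6): truth gives 0; bid 8 gives 8 > 0. Violating.
Others bid (6, 6, 6, 16): truth gives 0; no alternative beats it.
Others bid (6, 6, 8, 16): truth gives 0; no alternative beats it.
(Checking all 256 profiles: 118 have a profitable deviation, 138 do not.)

118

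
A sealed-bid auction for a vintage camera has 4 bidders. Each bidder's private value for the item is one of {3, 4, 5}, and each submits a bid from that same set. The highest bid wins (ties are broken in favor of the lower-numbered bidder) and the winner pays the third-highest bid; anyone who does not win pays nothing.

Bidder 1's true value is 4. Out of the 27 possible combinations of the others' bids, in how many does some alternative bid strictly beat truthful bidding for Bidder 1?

3

Others bid (3, 3, 5): truth gives 0; bid 5 gives 1 > 0. Violating.
Others bid (3, 5, 3): truth gives 0; bid 5 gives 1 > 0. Violating.
Others bid (5, 3, 3): truth gives 0; bid 5 gives 1 > 0. Violating.
Others bid (3, 3, 3): truth gives 1; no alternative beats it.
Others bid (3, 3, 4): truth gives 1; no alternative beats it.
(Checking all 27 profiles: 3 have a profitable deviation, 24 do not.)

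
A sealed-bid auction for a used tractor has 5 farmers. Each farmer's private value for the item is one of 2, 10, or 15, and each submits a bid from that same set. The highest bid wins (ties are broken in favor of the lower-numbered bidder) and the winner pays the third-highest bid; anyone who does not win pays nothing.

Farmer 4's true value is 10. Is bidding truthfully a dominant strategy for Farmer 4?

Consider the case where Farmer 1 bids 2, Farmer 2 bids 2, Farmer 3 bids 2 and Farmer 5 bids 15.
Truthful bid 10: loses, pays 0, utility 0.
Bid 15 instead: wins, pays 2, utility 10 - 2 = 8.
Since 8 > 0, bidding 15 is strictly better here, so truthful bidding is not dominant.

No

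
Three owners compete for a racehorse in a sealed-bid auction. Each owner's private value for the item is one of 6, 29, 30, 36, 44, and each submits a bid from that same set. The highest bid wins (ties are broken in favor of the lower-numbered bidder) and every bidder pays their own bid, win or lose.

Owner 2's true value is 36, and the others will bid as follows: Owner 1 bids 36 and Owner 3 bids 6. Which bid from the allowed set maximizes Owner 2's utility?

Bid 6: loses but pays 6, utility -6.
Bid 29: loses but pays 29, utility -29.
Bid 30: loses but pays 30, utility -30.
Bid 36: loses but pays 36, utility -36.
Bid 44: wins, pays 44, utility 36 - 44 = -8.
The best choice is 6 with utility -6.

6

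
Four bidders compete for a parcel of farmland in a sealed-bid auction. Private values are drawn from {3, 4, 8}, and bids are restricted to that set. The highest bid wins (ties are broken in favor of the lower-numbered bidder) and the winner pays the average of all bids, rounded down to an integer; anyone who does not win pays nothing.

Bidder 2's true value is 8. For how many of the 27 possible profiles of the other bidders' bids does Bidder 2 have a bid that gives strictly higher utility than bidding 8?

4

Others bid (3, 3, 3): truth gives 4; bid 4 gives 5 > 4. Violating.
Others bid (3, 3, 4): truth gives 4; bid 4 gives 5 > 4. Violating.
Others bid (3, 4, 3): truth gives 4; bid 4 gives 5 > 4. Violating.
Others bid (3, 4, 4): truth gives 4; bid 4 gives 5 > 4. Violating.
Others bid (3, 3, 8): truth gives 3; no alternative beats it.
Others bid (3, 4, 8): truth gives 3; no alternative beats it.
(Checking all 27 profiles: 4 have a profitable deviation, 23 do not.)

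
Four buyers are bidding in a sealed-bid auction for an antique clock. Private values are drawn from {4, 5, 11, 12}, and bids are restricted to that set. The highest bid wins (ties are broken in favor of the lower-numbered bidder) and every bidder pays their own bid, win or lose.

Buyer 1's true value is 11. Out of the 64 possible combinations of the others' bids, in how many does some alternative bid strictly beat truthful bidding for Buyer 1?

Others bid (4, 4, 4): truth gives 0; bid 4 gives 7 > 0. Violating.
Others bid (4, 4, 5): truth gives 0; bid 5 gives 6 > 0. Violating.
Others bid (4, 4, 12): truth gives -11; bid 12 gives -1 > -11. Violating.
Others bid (4, 5, 4): truth gives 0; bid 5 gives 6 > 0. Violating.
Others bid (4, 4, 11): truth gives 0; no alternative beats it.
Others bid (4, 5, 11): truth gives 0; no alternative beats it.
(Checking all 64 profiles: 45 have a profitable deviation, 19 do not.)

45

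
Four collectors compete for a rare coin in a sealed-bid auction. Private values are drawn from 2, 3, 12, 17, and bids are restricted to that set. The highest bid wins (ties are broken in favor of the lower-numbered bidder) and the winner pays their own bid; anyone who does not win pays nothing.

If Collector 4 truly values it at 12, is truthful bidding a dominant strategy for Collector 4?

Consider the case where Collector 1 bids 2, Collector 2 bids 2 and Collector 3 bids 2.
Truthful bid 12: wins, pays 12, utility 12 - 12 = 0.
Bid 3 instead: wins, pays 3, utility 12 - 3 = 9.
Since 9 > 0, bidding 3 is strictly better here, so truthful bidding is not dominant.

No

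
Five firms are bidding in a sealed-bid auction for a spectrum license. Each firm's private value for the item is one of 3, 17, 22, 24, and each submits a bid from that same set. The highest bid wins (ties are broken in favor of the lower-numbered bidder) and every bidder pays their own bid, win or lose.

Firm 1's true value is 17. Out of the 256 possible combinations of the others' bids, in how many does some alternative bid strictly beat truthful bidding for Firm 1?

241

Others bid (3, 3, 3, 3): truth gives 0; bid 3 gives 14 > 0. Violating.
Others bid (3, 3, 3, 22): truth gives -17; bid 3 gives -3 > -17. Violating.
Others bid (3, 3, 3, 24): truth gives -17; bid 3 gives -3 > -17. Violating.
Others bid (3, 3, 17, 22): truth gives -17; bid 3 gives -3 > -17. Violating.
Others bid (3, 3, 3, 17): truth gives 0; no alternative beats it.
Others bid (3, 3, 17, 3): truth gives 0; no alternative beats it.
(Checking all 256 profiles: 241 have a profitable deviation, 15 do not.)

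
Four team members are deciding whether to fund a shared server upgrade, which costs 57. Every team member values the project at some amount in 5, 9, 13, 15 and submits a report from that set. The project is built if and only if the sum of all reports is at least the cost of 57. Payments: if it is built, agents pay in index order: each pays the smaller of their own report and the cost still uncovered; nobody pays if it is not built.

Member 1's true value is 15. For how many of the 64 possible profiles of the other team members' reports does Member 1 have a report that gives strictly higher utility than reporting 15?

Others report (15, 15, 15): truth gives 0; report 13 gives 2 > 0. Violating.
Others report (5, 5, 5): truth gives 0; no alternative beats it.
Others report (5, 5, 9): truth gives 0; no alternative beats it.
(Checking all 64 profiles: 1 has a profitable deviation, 63 do not.)

1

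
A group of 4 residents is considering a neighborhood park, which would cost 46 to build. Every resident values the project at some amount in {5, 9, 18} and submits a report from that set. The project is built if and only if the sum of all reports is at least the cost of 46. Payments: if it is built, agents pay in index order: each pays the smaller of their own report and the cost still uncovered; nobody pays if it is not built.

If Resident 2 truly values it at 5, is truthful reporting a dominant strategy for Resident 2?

Check each profile of the others' reports and compare truth against every alternative report.
Others report (5, 18, 18): truth gives 0, best alternative gives -4.
Others report (9, 18, 18): truth gives 0, best alternative gives -4.
Others report (18, 5, 18): truth gives 0, best alternative gives -4.
Others report (18, 9, 18): truth gives 0, best alternative gives -4.
Others report (18, 18, 5): truth gives 0, best alternative gives -4.
Others report (18, 18, 9): truth gives 0, best alternative gives -4.
(Remaining 21 profiles checked similarly; truth is weakly best in each.)
In every case the truthful report is at least as good as any alternative, so it is a dominant strategy.

Yes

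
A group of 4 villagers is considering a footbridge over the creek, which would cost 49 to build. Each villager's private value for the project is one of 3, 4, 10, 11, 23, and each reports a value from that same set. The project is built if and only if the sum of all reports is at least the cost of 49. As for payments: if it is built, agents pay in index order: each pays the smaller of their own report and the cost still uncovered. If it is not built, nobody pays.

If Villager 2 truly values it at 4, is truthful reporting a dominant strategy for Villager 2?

No

Consider the case where Villager 1 reports 3, Villager 3 reports 23 and Villager 4 reports 23.
Truthful report 4: project built, pays 4, utility 4 - 4 = 0.
Report 3 instead: project built, pays 3, utility 4 - 3 = 1.
Since 1 > 0, reporting 3 is strictly better here, so truthful reporting is not dominant.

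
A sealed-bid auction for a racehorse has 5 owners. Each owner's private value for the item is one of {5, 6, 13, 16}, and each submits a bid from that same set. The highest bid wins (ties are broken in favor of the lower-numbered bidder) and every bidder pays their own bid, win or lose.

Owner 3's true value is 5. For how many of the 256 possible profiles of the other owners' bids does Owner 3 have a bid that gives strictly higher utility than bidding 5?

4

Others bid (5, 5, 5, 5): truth gives -5; bid 6 gives -1 > -5. Violating.
Others bid (5, 5, 5, 6): truth gives -5; bid 6 gives -1 > -5. Violating.
Others bid (5, 5, 6, 5): truth gives -5; bid 6 gives -1 > -5. Violating.
Others bid (5, 5, 6, 6): truth gives -5; bid 6 gives -1 > -5. Violating.
Others bid (5, 5, 5, 13): truth gives -5; no alternative beats it.
Others bid (5, 5, 5, 16): truth gives -5; no alternative beats it.
(Checking all 256 profiles: 4 have a profitable deviation, 252 do not.)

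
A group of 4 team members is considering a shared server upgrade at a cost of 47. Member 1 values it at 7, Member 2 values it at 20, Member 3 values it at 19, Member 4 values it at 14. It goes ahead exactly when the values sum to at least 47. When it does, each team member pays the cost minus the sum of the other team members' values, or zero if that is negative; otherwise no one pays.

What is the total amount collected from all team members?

Total value 60 ≥ cost 47, so it is built.
Member 1: others sum to 53; max(0, 47 - 53) = 0.
Member 2: others sum to 40; max(0, 47 - 40) = 7.
Member 3: others sum to 41; max(0, 47 - 41) = 6.
Member 4: others sum to 46; max(0, 47 - 46) = 1.
Total collected = 0 + 7 + 6 + 1 = 14.

14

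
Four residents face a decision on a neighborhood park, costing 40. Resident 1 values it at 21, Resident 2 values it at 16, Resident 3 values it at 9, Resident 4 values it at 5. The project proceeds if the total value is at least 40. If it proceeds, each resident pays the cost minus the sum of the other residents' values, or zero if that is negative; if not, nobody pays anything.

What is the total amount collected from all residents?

Total value 51 ≥ cost 40, so it is built.
Resident 1: others sum to 30; max(0, 40 - 30) = 10.
Resident 2: others sum to 35; max(0, 40 - 35) = 5.
Resident 3: others sum to 42; max(0, 40 - 42) = 0.
Resident 4: others sum to 46; max(0, 40 - 46) = 0.
Total collected = 10 + 5 + 0 + 0 = 15.

15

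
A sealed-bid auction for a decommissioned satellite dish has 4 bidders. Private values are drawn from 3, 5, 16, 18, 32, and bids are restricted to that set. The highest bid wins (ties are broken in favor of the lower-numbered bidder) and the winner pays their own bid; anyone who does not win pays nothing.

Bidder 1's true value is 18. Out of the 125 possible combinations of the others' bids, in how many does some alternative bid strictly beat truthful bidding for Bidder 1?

Others bid (3, 3, 3): truth gives 0; bid 3 gives 15 > 0. Violating.
Others bid (3, 3, 5): truth gives 0; bid 5 gives 13 > 0. Violating.
Others bid (3, 3, 16): truth gives 0; bid 16 gives 2 > 0. Violating.
Others bid (3, 5, 3): truth gives 0; bid 5 gives 13 > 0. Violating.
Others bid (3, 3, 18): truth gives 0; no alternative beats it.
Others bid (3, 3, 32): truth gives 0; no alternative beats it.
(Checking all 125 profiles: 27 have a profitable deviation, 98 do not.)

27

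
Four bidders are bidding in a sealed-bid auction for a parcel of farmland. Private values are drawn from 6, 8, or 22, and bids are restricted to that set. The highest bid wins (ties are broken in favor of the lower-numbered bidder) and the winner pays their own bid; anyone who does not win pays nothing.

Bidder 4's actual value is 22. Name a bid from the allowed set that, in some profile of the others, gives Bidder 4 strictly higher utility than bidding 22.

Suppose Bidder 1 bids 6, Bidder 2 bids 6 and Bidder 3 bids 6.
Bid 22: wins, pays 22, utility 22 - 22 = 0.
Bid 8: wins, pays 8, utility 22 - 8 = 14.
So bidding 8 beats truth here (14 > 0).

8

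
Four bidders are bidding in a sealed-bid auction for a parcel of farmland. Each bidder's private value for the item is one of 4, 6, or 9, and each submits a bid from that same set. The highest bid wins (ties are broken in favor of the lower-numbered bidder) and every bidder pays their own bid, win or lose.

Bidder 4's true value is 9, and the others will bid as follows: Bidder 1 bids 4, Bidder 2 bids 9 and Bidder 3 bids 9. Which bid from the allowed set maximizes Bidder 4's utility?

Bid 4: loses but pays 4, utility -4.
Bid 6: loses but pays 6, utility -6.
Bid 9: loses but pays 9, utility -9.
The best choice is 4 with utility -4.

4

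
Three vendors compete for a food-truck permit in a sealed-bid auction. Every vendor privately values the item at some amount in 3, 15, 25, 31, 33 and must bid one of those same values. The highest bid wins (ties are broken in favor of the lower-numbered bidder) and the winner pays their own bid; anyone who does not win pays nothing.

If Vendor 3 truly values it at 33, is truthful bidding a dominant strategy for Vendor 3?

Consider the case where Vendor 1 bids 3 and Vendor 2 bids 3.
Truthful bid 33: wins, pays 33, utility 33 - 33 = 0.
Bid 15 instead: wins, pays 15, utility 33 - 15 = 18.
Since 18 > 0, bidding 15 is strictly better here, so truthful bidding is not dominant.

No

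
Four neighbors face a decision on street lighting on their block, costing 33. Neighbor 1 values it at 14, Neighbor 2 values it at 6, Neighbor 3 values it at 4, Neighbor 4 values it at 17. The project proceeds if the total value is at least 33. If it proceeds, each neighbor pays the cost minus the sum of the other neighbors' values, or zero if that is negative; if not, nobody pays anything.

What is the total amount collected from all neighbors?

15

Total value 41 ≥ cost 33, so it is built.
Neighbor 1: others sum to 27; max(0, 33 - 27) = 6.
Neighbor 2: others sum to 35; max(0, 33 - 35) = 0.
Neighbor 3: others sum to 37; max(0, 33 - 37) = 0.
Neighbor 4: others sum to 24; max(0, 33 - 24) = 9.
Total collected = 6 + 0 + 0 + 9 = 15.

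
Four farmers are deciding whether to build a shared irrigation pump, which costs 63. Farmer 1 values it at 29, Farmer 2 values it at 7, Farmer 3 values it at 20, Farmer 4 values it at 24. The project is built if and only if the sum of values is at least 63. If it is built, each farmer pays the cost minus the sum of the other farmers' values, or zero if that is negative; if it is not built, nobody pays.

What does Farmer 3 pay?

3

Total value 80 ≥ cost 63, so the project is built.
The other farmers' values sum to 60.
Cost minus that sum is 63 - 60 = 3.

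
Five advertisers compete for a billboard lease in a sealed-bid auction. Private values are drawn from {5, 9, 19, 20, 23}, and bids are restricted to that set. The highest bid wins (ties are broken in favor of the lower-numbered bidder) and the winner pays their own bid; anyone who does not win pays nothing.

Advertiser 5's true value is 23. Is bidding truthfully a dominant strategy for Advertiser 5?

No

Consider the case where Advertiser 1 bids 5, Advertiser 2 bids 5, Advertiser 3 bids 5 and Advertiser 4 bids 5.
Truthful bid 23: wins, pays 23, utility 23 - 23 = 0.
Bid 9 instead: wins, pays 9, utility 23 - 9 = 14.
Since 14 > 0, bidding 9 is strictly better here, so truthful bidding is not dominant.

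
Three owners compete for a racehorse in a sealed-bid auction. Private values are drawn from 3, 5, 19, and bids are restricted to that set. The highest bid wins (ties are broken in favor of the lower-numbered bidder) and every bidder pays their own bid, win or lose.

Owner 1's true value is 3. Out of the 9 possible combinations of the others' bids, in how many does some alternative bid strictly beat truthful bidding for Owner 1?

Others bid (3, 5): truth gives -3; bid 5 gives -2 > -3. Violating.
Others bid (5, 3): truth gives -3; bid 5 gives -2 > -3. Violating.
Others bid (5, 5): truth gives -3; bid 5 gives -2 > -3. Violating.
Others bid (3, 3): truth gives 0; no alternative beats it.
Others bid (3, 19): truth gives -3; no alternative beats it.
(Checking all 9 profiles: 3 have a profitable deviation, 6 do not.)

3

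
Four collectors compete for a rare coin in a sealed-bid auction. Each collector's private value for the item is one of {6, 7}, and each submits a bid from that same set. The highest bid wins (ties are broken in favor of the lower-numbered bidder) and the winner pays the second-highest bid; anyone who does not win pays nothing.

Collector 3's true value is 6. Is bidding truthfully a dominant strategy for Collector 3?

Check each profile of the others' bids and compare truth against every alternative bid.
Others bid (6, 6, 7): truth gives 0, best alternative gives -1.
Others bid (6, 6, 6): truth gives 0, best alternative gives 0.
Others bid (6, 7, 6): truth gives 0, best alternative gives 0.
Others bid (6, 7, 7): truth gives 0, best alternative gives 0.
Others bid (7, 6, 6): truth gives 0, best alternative gives 0.
Others bid (7, 6, 7): truth gives 0, best alternative gives 0.
(Remaining 2 profiles checked similarly; truth is weakly best in each.)
In every case the truthful bid is at least as good as any alternative, so it is a dominant strategy.

Yes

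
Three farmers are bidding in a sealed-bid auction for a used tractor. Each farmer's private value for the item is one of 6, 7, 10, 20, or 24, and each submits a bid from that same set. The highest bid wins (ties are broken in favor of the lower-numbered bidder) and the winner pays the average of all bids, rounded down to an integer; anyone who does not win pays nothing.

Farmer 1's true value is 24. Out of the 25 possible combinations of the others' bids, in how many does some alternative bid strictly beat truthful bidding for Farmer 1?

16

Others bid (6, 6): truth gives 12; bid 6 gives 18 > 12. Violating.
Others bid (6, 7): truth gives 12; bid 7 gives 18 > 12. Violating.
Others bid (6, 10): truth gives 11; bid 10 gives 16 > 11. Violating.
Others bid (6, 20): truth gives 8; bid 20 gives 9 > 8. Violating.
Others bid (6, 24): truth gives 6; no alternative beats it.
Others bid (7, 24): truth gives 6; no alternative beats it.
(Checking all 25 profiles: 16 have a profitable deviation, 9 do not.)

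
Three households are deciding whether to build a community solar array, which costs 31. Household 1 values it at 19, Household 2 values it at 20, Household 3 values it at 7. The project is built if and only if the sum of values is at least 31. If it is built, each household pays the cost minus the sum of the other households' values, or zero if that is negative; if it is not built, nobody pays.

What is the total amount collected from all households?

Total value 46 ≥ cost 31, so it is built.
Household 1: others sum to 27; max(0, 31 - 27) = 4.
Household 2: others sum to 26; max(0, 31 - 26) = 5.
Household 3: others sum to 39; max(0, 31 - 39) = 0.
Total collected = 4 + 5 + 0 = 9.

9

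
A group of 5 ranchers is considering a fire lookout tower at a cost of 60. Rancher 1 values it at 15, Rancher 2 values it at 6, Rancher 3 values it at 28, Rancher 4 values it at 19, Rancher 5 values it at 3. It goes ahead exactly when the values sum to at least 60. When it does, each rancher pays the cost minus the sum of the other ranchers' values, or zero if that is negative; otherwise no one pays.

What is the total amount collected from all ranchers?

Total value 71 ≥ cost 60, so it is built.
Rancher 1: others sum to 56; max(0, 60 - 56) = 4.
Rancher 2: others sum to 65; max(0, 60 - 65) = 0.
Rancher 3: others sum to 43; max(0, 60 - 43) = 17.
Rancher 4: others sum to 52; max(0, 60 - 52) = 8.
Rancher 5: others sum to 68; max(0, 60 - 68) = 0.
Total collected = 4 + 0 + 17 + 8 + 0 = 29.

29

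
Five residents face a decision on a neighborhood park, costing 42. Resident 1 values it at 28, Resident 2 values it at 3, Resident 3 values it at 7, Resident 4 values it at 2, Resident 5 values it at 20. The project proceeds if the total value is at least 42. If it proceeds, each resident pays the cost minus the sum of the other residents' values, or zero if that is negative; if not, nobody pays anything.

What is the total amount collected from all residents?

12

Total value 60 ≥ cost 42, so it is built.
Resident 1: others sum to 32; max(0, 42 - 32) = 10.
Resident 2: others sum to 57; max(0, 42 - 57) = 0.
Resident 3: others sum to 53; max(0, 42 - 53) = 0.
Resident 4: others sum to 58; max(0, 42 - 58) = 0.
Resident 5: others sum to 40; max(0, 42 - 40) = 2.
Total collected = 10 + 0 + 0 + 0 + 2 = 12.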